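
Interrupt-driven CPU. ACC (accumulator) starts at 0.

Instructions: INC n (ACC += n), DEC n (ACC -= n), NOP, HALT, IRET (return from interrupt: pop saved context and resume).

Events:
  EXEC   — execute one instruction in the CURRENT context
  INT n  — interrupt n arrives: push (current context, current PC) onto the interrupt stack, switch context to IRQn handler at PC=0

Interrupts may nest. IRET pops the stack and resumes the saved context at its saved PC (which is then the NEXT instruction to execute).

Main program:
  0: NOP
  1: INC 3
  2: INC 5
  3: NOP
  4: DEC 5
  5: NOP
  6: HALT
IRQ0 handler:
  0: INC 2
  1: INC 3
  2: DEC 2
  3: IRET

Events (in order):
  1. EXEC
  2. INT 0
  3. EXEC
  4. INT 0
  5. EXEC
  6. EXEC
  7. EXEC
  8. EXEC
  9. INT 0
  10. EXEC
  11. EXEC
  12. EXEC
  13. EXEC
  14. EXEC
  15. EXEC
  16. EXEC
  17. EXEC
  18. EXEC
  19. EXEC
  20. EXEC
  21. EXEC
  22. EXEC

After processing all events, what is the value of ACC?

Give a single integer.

Event 1 (EXEC): [MAIN] PC=0: NOP
Event 2 (INT 0): INT 0 arrives: push (MAIN, PC=1), enter IRQ0 at PC=0 (depth now 1)
Event 3 (EXEC): [IRQ0] PC=0: INC 2 -> ACC=2
Event 4 (INT 0): INT 0 arrives: push (IRQ0, PC=1), enter IRQ0 at PC=0 (depth now 2)
Event 5 (EXEC): [IRQ0] PC=0: INC 2 -> ACC=4
Event 6 (EXEC): [IRQ0] PC=1: INC 3 -> ACC=7
Event 7 (EXEC): [IRQ0] PC=2: DEC 2 -> ACC=5
Event 8 (EXEC): [IRQ0] PC=3: IRET -> resume IRQ0 at PC=1 (depth now 1)
Event 9 (INT 0): INT 0 arrives: push (IRQ0, PC=1), enter IRQ0 at PC=0 (depth now 2)
Event 10 (EXEC): [IRQ0] PC=0: INC 2 -> ACC=7
Event 11 (EXEC): [IRQ0] PC=1: INC 3 -> ACC=10
Event 12 (EXEC): [IRQ0] PC=2: DEC 2 -> ACC=8
Event 13 (EXEC): [IRQ0] PC=3: IRET -> resume IRQ0 at PC=1 (depth now 1)
Event 14 (EXEC): [IRQ0] PC=1: INC 3 -> ACC=11
Event 15 (EXEC): [IRQ0] PC=2: DEC 2 -> ACC=9
Event 16 (EXEC): [IRQ0] PC=3: IRET -> resume MAIN at PC=1 (depth now 0)
Event 17 (EXEC): [MAIN] PC=1: INC 3 -> ACC=12
Event 18 (EXEC): [MAIN] PC=2: INC 5 -> ACC=17
Event 19 (EXEC): [MAIN] PC=3: NOP
Event 20 (EXEC): [MAIN] PC=4: DEC 5 -> ACC=12
Event 21 (EXEC): [MAIN] PC=5: NOP
Event 22 (EXEC): [MAIN] PC=6: HALT

Answer: 12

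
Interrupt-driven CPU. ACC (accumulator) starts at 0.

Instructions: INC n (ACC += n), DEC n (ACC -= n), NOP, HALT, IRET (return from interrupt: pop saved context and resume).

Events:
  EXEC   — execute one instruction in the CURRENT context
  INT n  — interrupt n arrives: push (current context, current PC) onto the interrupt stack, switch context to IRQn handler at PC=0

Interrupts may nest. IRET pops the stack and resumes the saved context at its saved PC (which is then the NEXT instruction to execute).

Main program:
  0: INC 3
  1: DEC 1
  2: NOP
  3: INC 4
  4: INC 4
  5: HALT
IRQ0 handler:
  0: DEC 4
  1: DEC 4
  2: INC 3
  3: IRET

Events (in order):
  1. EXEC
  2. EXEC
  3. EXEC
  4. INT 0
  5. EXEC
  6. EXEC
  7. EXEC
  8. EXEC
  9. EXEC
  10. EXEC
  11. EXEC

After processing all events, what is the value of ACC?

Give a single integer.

Answer: 5

Derivation:
Event 1 (EXEC): [MAIN] PC=0: INC 3 -> ACC=3
Event 2 (EXEC): [MAIN] PC=1: DEC 1 -> ACC=2
Event 3 (EXEC): [MAIN] PC=2: NOP
Event 4 (INT 0): INT 0 arrives: push (MAIN, PC=3), enter IRQ0 at PC=0 (depth now 1)
Event 5 (EXEC): [IRQ0] PC=0: DEC 4 -> ACC=-2
Event 6 (EXEC): [IRQ0] PC=1: DEC 4 -> ACC=-6
Event 7 (EXEC): [IRQ0] PC=2: INC 3 -> ACC=-3
Event 8 (EXEC): [IRQ0] PC=3: IRET -> resume MAIN at PC=3 (depth now 0)
Event 9 (EXEC): [MAIN] PC=3: INC 4 -> ACC=1
Event 10 (EXEC): [MAIN] PC=4: INC 4 -> ACC=5
Event 11 (EXEC): [MAIN] PC=5: HALT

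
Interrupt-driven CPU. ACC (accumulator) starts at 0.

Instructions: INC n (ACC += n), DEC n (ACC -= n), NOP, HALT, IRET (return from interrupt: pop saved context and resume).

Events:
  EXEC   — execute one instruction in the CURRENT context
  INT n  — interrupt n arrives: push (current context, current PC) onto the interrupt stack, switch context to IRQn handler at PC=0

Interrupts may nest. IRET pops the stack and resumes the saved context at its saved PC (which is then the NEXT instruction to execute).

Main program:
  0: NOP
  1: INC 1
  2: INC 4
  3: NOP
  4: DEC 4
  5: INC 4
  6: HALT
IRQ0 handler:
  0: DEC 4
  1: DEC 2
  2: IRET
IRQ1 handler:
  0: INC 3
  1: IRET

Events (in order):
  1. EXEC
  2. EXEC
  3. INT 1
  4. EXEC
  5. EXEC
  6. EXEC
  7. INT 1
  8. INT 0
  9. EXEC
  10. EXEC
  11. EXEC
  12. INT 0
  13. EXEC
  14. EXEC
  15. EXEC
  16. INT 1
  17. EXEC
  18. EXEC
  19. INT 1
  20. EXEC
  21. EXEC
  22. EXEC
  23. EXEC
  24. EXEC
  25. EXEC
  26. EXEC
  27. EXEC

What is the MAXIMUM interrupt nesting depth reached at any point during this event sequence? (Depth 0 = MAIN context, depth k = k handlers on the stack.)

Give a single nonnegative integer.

Event 1 (EXEC): [MAIN] PC=0: NOP [depth=0]
Event 2 (EXEC): [MAIN] PC=1: INC 1 -> ACC=1 [depth=0]
Event 3 (INT 1): INT 1 arrives: push (MAIN, PC=2), enter IRQ1 at PC=0 (depth now 1) [depth=1]
Event 4 (EXEC): [IRQ1] PC=0: INC 3 -> ACC=4 [depth=1]
Event 5 (EXEC): [IRQ1] PC=1: IRET -> resume MAIN at PC=2 (depth now 0) [depth=0]
Event 6 (EXEC): [MAIN] PC=2: INC 4 -> ACC=8 [depth=0]
Event 7 (INT 1): INT 1 arrives: push (MAIN, PC=3), enter IRQ1 at PC=0 (depth now 1) [depth=1]
Event 8 (INT 0): INT 0 arrives: push (IRQ1, PC=0), enter IRQ0 at PC=0 (depth now 2) [depth=2]
Event 9 (EXEC): [IRQ0] PC=0: DEC 4 -> ACC=4 [depth=2]
Event 10 (EXEC): [IRQ0] PC=1: DEC 2 -> ACC=2 [depth=2]
Event 11 (EXEC): [IRQ0] PC=2: IRET -> resume IRQ1 at PC=0 (depth now 1) [depth=1]
Event 12 (INT 0): INT 0 arrives: push (IRQ1, PC=0), enter IRQ0 at PC=0 (depth now 2) [depth=2]
Event 13 (EXEC): [IRQ0] PC=0: DEC 4 -> ACC=-2 [depth=2]
Event 14 (EXEC): [IRQ0] PC=1: DEC 2 -> ACC=-4 [depth=2]
Event 15 (EXEC): [IRQ0] PC=2: IRET -> resume IRQ1 at PC=0 (depth now 1) [depth=1]
Event 16 (INT 1): INT 1 arrives: push (IRQ1, PC=0), enter IRQ1 at PC=0 (depth now 2) [depth=2]
Event 17 (EXEC): [IRQ1] PC=0: INC 3 -> ACC=-1 [depth=2]
Event 18 (EXEC): [IRQ1] PC=1: IRET -> resume IRQ1 at PC=0 (depth now 1) [depth=1]
Event 19 (INT 1): INT 1 arrives: push (IRQ1, PC=0), enter IRQ1 at PC=0 (depth now 2) [depth=2]
Event 20 (EXEC): [IRQ1] PC=0: INC 3 -> ACC=2 [depth=2]
Event 21 (EXEC): [IRQ1] PC=1: IRET -> resume IRQ1 at PC=0 (depth now 1) [depth=1]
Event 22 (EXEC): [IRQ1] PC=0: INC 3 -> ACC=5 [depth=1]
Event 23 (EXEC): [IRQ1] PC=1: IRET -> resume MAIN at PC=3 (depth now 0) [depth=0]
Event 24 (EXEC): [MAIN] PC=3: NOP [depth=0]
Event 25 (EXEC): [MAIN] PC=4: DEC 4 -> ACC=1 [depth=0]
Event 26 (EXEC): [MAIN] PC=5: INC 4 -> ACC=5 [depth=0]
Event 27 (EXEC): [MAIN] PC=6: HALT [depth=0]
Max depth observed: 2

Answer: 2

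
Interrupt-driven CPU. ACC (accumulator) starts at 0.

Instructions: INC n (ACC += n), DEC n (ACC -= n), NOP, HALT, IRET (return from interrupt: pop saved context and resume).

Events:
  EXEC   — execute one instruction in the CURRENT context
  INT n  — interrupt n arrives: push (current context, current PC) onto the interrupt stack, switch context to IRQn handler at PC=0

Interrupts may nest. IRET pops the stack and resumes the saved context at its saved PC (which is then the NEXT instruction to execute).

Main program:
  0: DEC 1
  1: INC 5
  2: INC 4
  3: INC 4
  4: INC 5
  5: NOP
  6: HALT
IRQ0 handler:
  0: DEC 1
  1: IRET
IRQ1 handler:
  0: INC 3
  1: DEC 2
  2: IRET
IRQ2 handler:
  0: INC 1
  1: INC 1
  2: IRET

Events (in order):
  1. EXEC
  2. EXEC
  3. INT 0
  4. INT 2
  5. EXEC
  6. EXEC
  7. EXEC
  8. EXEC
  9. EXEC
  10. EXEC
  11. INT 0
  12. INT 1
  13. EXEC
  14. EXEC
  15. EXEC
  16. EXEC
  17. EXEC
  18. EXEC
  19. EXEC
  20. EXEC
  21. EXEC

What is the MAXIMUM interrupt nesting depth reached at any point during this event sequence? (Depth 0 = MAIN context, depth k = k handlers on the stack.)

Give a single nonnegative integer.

Event 1 (EXEC): [MAIN] PC=0: DEC 1 -> ACC=-1 [depth=0]
Event 2 (EXEC): [MAIN] PC=1: INC 5 -> ACC=4 [depth=0]
Event 3 (INT 0): INT 0 arrives: push (MAIN, PC=2), enter IRQ0 at PC=0 (depth now 1) [depth=1]
Event 4 (INT 2): INT 2 arrives: push (IRQ0, PC=0), enter IRQ2 at PC=0 (depth now 2) [depth=2]
Event 5 (EXEC): [IRQ2] PC=0: INC 1 -> ACC=5 [depth=2]
Event 6 (EXEC): [IRQ2] PC=1: INC 1 -> ACC=6 [depth=2]
Event 7 (EXEC): [IRQ2] PC=2: IRET -> resume IRQ0 at PC=0 (depth now 1) [depth=1]
Event 8 (EXEC): [IRQ0] PC=0: DEC 1 -> ACC=5 [depth=1]
Event 9 (EXEC): [IRQ0] PC=1: IRET -> resume MAIN at PC=2 (depth now 0) [depth=0]
Event 10 (EXEC): [MAIN] PC=2: INC 4 -> ACC=9 [depth=0]
Event 11 (INT 0): INT 0 arrives: push (MAIN, PC=3), enter IRQ0 at PC=0 (depth now 1) [depth=1]
Event 12 (INT 1): INT 1 arrives: push (IRQ0, PC=0), enter IRQ1 at PC=0 (depth now 2) [depth=2]
Event 13 (EXEC): [IRQ1] PC=0: INC 3 -> ACC=12 [depth=2]
Event 14 (EXEC): [IRQ1] PC=1: DEC 2 -> ACC=10 [depth=2]
Event 15 (EXEC): [IRQ1] PC=2: IRET -> resume IRQ0 at PC=0 (depth now 1) [depth=1]
Event 16 (EXEC): [IRQ0] PC=0: DEC 1 -> ACC=9 [depth=1]
Event 17 (EXEC): [IRQ0] PC=1: IRET -> resume MAIN at PC=3 (depth now 0) [depth=0]
Event 18 (EXEC): [MAIN] PC=3: INC 4 -> ACC=13 [depth=0]
Event 19 (EXEC): [MAIN] PC=4: INC 5 -> ACC=18 [depth=0]
Event 20 (EXEC): [MAIN] PC=5: NOP [depth=0]
Event 21 (EXEC): [MAIN] PC=6: HALT [depth=0]
Max depth observed: 2

Answer: 2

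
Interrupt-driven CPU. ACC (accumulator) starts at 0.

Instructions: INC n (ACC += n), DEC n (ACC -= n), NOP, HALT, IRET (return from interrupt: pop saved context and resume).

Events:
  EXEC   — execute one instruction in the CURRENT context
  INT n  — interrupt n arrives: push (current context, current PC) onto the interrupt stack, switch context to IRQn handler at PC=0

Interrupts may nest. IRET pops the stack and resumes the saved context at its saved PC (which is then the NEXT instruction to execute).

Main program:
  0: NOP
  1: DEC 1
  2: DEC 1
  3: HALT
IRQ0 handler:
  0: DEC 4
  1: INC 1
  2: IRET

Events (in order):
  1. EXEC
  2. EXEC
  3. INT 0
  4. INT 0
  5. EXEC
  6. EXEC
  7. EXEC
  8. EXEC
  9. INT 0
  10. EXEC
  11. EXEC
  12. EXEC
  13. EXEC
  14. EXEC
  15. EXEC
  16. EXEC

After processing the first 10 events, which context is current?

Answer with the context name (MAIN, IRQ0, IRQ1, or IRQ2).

Event 1 (EXEC): [MAIN] PC=0: NOP
Event 2 (EXEC): [MAIN] PC=1: DEC 1 -> ACC=-1
Event 3 (INT 0): INT 0 arrives: push (MAIN, PC=2), enter IRQ0 at PC=0 (depth now 1)
Event 4 (INT 0): INT 0 arrives: push (IRQ0, PC=0), enter IRQ0 at PC=0 (depth now 2)
Event 5 (EXEC): [IRQ0] PC=0: DEC 4 -> ACC=-5
Event 6 (EXEC): [IRQ0] PC=1: INC 1 -> ACC=-4
Event 7 (EXEC): [IRQ0] PC=2: IRET -> resume IRQ0 at PC=0 (depth now 1)
Event 8 (EXEC): [IRQ0] PC=0: DEC 4 -> ACC=-8
Event 9 (INT 0): INT 0 arrives: push (IRQ0, PC=1), enter IRQ0 at PC=0 (depth now 2)
Event 10 (EXEC): [IRQ0] PC=0: DEC 4 -> ACC=-12

Answer: IRQ0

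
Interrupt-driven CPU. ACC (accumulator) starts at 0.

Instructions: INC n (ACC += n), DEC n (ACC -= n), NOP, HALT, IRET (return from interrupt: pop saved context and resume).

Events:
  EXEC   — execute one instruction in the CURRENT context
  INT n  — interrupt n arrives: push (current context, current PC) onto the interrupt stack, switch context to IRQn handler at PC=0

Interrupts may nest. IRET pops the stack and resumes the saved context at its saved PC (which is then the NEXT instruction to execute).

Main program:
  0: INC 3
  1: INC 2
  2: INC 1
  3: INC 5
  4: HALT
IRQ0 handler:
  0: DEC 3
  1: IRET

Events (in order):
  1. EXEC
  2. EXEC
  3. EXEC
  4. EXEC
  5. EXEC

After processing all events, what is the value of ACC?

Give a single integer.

Answer: 11

Derivation:
Event 1 (EXEC): [MAIN] PC=0: INC 3 -> ACC=3
Event 2 (EXEC): [MAIN] PC=1: INC 2 -> ACC=5
Event 3 (EXEC): [MAIN] PC=2: INC 1 -> ACC=6
Event 4 (EXEC): [MAIN] PC=3: INC 5 -> ACC=11
Event 5 (EXEC): [MAIN] PC=4: HALT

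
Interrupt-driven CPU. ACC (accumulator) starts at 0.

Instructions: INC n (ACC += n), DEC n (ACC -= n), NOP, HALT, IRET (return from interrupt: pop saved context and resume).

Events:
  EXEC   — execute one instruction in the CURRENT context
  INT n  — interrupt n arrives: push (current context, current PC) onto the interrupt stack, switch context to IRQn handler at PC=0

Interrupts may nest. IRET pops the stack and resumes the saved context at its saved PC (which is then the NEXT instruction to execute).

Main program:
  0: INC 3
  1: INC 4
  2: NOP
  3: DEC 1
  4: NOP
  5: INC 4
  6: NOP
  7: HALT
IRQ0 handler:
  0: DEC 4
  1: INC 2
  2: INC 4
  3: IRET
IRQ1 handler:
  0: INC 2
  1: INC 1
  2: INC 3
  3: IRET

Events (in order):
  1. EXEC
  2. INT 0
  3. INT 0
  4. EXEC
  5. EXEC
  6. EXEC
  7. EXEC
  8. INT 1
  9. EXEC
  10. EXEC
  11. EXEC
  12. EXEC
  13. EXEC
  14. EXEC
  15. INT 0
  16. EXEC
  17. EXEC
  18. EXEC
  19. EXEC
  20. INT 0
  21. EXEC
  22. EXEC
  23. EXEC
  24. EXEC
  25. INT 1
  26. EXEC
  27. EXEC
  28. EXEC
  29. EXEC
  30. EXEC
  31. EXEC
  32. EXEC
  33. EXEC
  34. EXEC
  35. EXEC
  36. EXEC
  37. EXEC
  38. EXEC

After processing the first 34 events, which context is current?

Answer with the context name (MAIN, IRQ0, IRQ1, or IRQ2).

Event 1 (EXEC): [MAIN] PC=0: INC 3 -> ACC=3
Event 2 (INT 0): INT 0 arrives: push (MAIN, PC=1), enter IRQ0 at PC=0 (depth now 1)
Event 3 (INT 0): INT 0 arrives: push (IRQ0, PC=0), enter IRQ0 at PC=0 (depth now 2)
Event 4 (EXEC): [IRQ0] PC=0: DEC 4 -> ACC=-1
Event 5 (EXEC): [IRQ0] PC=1: INC 2 -> ACC=1
Event 6 (EXEC): [IRQ0] PC=2: INC 4 -> ACC=5
Event 7 (EXEC): [IRQ0] PC=3: IRET -> resume IRQ0 at PC=0 (depth now 1)
Event 8 (INT 1): INT 1 arrives: push (IRQ0, PC=0), enter IRQ1 at PC=0 (depth now 2)
Event 9 (EXEC): [IRQ1] PC=0: INC 2 -> ACC=7
Event 10 (EXEC): [IRQ1] PC=1: INC 1 -> ACC=8
Event 11 (EXEC): [IRQ1] PC=2: INC 3 -> ACC=11
Event 12 (EXEC): [IRQ1] PC=3: IRET -> resume IRQ0 at PC=0 (depth now 1)
Event 13 (EXEC): [IRQ0] PC=0: DEC 4 -> ACC=7
Event 14 (EXEC): [IRQ0] PC=1: INC 2 -> ACC=9
Event 15 (INT 0): INT 0 arrives: push (IRQ0, PC=2), enter IRQ0 at PC=0 (depth now 2)
Event 16 (EXEC): [IRQ0] PC=0: DEC 4 -> ACC=5
Event 17 (EXEC): [IRQ0] PC=1: INC 2 -> ACC=7
Event 18 (EXEC): [IRQ0] PC=2: INC 4 -> ACC=11
Event 19 (EXEC): [IRQ0] PC=3: IRET -> resume IRQ0 at PC=2 (depth now 1)
Event 20 (INT 0): INT 0 arrives: push (IRQ0, PC=2), enter IRQ0 at PC=0 (depth now 2)
Event 21 (EXEC): [IRQ0] PC=0: DEC 4 -> ACC=7
Event 22 (EXEC): [IRQ0] PC=1: INC 2 -> ACC=9
Event 23 (EXEC): [IRQ0] PC=2: INC 4 -> ACC=13
Event 24 (EXEC): [IRQ0] PC=3: IRET -> resume IRQ0 at PC=2 (depth now 1)
Event 25 (INT 1): INT 1 arrives: push (IRQ0, PC=2), enter IRQ1 at PC=0 (depth now 2)
Event 26 (EXEC): [IRQ1] PC=0: INC 2 -> ACC=15
Event 27 (EXEC): [IRQ1] PC=1: INC 1 -> ACC=16
Event 28 (EXEC): [IRQ1] PC=2: INC 3 -> ACC=19
Event 29 (EXEC): [IRQ1] PC=3: IRET -> resume IRQ0 at PC=2 (depth now 1)
Event 30 (EXEC): [IRQ0] PC=2: INC 4 -> ACC=23
Event 31 (EXEC): [IRQ0] PC=3: IRET -> resume MAIN at PC=1 (depth now 0)
Event 32 (EXEC): [MAIN] PC=1: INC 4 -> ACC=27
Event 33 (EXEC): [MAIN] PC=2: NOP
Event 34 (EXEC): [MAIN] PC=3: DEC 1 -> ACC=26

Answer: MAIN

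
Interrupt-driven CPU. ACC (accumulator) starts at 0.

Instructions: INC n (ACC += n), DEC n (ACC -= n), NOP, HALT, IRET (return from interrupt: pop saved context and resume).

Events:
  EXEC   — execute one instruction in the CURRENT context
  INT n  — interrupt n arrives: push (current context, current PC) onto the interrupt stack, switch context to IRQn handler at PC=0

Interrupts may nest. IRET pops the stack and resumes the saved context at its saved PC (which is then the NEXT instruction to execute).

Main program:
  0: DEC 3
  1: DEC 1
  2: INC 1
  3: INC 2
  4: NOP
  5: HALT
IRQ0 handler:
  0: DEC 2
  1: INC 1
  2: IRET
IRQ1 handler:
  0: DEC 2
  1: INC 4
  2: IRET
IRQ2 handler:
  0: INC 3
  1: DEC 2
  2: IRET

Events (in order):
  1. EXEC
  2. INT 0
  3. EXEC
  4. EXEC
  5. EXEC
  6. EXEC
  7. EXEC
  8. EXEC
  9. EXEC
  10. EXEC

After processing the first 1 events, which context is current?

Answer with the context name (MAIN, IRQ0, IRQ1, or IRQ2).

Event 1 (EXEC): [MAIN] PC=0: DEC 3 -> ACC=-3

Answer: MAIN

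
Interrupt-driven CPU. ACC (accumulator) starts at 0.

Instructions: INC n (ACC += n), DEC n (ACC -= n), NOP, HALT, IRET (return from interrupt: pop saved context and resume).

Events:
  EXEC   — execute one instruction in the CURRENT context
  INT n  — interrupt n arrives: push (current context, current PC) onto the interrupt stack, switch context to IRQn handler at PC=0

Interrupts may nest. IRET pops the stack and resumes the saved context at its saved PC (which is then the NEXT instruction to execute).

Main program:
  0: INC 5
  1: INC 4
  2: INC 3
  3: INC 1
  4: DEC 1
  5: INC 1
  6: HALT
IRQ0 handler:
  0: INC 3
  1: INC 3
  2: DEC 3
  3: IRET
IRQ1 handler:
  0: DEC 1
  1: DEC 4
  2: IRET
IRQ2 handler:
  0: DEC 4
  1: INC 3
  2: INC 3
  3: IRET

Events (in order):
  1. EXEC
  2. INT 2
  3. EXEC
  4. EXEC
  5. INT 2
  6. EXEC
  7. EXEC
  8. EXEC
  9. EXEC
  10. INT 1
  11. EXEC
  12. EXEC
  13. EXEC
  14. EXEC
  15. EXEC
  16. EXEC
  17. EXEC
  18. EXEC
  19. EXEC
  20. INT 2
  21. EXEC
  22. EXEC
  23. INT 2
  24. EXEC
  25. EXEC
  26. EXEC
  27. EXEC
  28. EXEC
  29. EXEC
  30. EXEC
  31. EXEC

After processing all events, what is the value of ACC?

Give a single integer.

Event 1 (EXEC): [MAIN] PC=0: INC 5 -> ACC=5
Event 2 (INT 2): INT 2 arrives: push (MAIN, PC=1), enter IRQ2 at PC=0 (depth now 1)
Event 3 (EXEC): [IRQ2] PC=0: DEC 4 -> ACC=1
Event 4 (EXEC): [IRQ2] PC=1: INC 3 -> ACC=4
Event 5 (INT 2): INT 2 arrives: push (IRQ2, PC=2), enter IRQ2 at PC=0 (depth now 2)
Event 6 (EXEC): [IRQ2] PC=0: DEC 4 -> ACC=0
Event 7 (EXEC): [IRQ2] PC=1: INC 3 -> ACC=3
Event 8 (EXEC): [IRQ2] PC=2: INC 3 -> ACC=6
Event 9 (EXEC): [IRQ2] PC=3: IRET -> resume IRQ2 at PC=2 (depth now 1)
Event 10 (INT 1): INT 1 arrives: push (IRQ2, PC=2), enter IRQ1 at PC=0 (depth now 2)
Event 11 (EXEC): [IRQ1] PC=0: DEC 1 -> ACC=5
Event 12 (EXEC): [IRQ1] PC=1: DEC 4 -> ACC=1
Event 13 (EXEC): [IRQ1] PC=2: IRET -> resume IRQ2 at PC=2 (depth now 1)
Event 14 (EXEC): [IRQ2] PC=2: INC 3 -> ACC=4
Event 15 (EXEC): [IRQ2] PC=3: IRET -> resume MAIN at PC=1 (depth now 0)
Event 16 (EXEC): [MAIN] PC=1: INC 4 -> ACC=8
Event 17 (EXEC): [MAIN] PC=2: INC 3 -> ACC=11
Event 18 (EXEC): [MAIN] PC=3: INC 1 -> ACC=12
Event 19 (EXEC): [MAIN] PC=4: DEC 1 -> ACC=11
Event 20 (INT 2): INT 2 arrives: push (MAIN, PC=5), enter IRQ2 at PC=0 (depth now 1)
Event 21 (EXEC): [IRQ2] PC=0: DEC 4 -> ACC=7
Event 22 (EXEC): [IRQ2] PC=1: INC 3 -> ACC=10
Event 23 (INT 2): INT 2 arrives: push (IRQ2, PC=2), enter IRQ2 at PC=0 (depth now 2)
Event 24 (EXEC): [IRQ2] PC=0: DEC 4 -> ACC=6
Event 25 (EXEC): [IRQ2] PC=1: INC 3 -> ACC=9
Event 26 (EXEC): [IRQ2] PC=2: INC 3 -> ACC=12
Event 27 (EXEC): [IRQ2] PC=3: IRET -> resume IRQ2 at PC=2 (depth now 1)
Event 28 (EXEC): [IRQ2] PC=2: INC 3 -> ACC=15
Event 29 (EXEC): [IRQ2] PC=3: IRET -> resume MAIN at PC=5 (depth now 0)
Event 30 (EXEC): [MAIN] PC=5: INC 1 -> ACC=16
Event 31 (EXEC): [MAIN] PC=6: HALT

Answer: 16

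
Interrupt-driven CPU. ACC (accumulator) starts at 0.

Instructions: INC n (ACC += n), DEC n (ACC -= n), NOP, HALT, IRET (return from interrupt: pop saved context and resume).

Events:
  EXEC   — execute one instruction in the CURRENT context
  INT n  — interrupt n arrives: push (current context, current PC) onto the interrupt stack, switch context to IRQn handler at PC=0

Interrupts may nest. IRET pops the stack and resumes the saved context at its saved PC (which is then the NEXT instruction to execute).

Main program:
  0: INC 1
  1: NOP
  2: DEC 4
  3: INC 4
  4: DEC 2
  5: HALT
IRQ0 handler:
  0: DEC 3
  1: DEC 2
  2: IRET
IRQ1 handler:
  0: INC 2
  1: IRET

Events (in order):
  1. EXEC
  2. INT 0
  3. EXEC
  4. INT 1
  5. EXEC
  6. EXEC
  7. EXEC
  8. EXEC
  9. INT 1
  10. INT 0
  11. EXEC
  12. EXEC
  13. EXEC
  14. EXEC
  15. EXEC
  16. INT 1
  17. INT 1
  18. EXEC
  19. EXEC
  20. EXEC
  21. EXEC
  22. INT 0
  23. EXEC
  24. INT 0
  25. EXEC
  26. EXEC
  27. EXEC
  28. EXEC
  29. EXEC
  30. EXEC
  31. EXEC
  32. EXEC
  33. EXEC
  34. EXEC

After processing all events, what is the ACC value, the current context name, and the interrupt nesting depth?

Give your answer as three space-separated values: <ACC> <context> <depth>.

Event 1 (EXEC): [MAIN] PC=0: INC 1 -> ACC=1
Event 2 (INT 0): INT 0 arrives: push (MAIN, PC=1), enter IRQ0 at PC=0 (depth now 1)
Event 3 (EXEC): [IRQ0] PC=0: DEC 3 -> ACC=-2
Event 4 (INT 1): INT 1 arrives: push (IRQ0, PC=1), enter IRQ1 at PC=0 (depth now 2)
Event 5 (EXEC): [IRQ1] PC=0: INC 2 -> ACC=0
Event 6 (EXEC): [IRQ1] PC=1: IRET -> resume IRQ0 at PC=1 (depth now 1)
Event 7 (EXEC): [IRQ0] PC=1: DEC 2 -> ACC=-2
Event 8 (EXEC): [IRQ0] PC=2: IRET -> resume MAIN at PC=1 (depth now 0)
Event 9 (INT 1): INT 1 arrives: push (MAIN, PC=1), enter IRQ1 at PC=0 (depth now 1)
Event 10 (INT 0): INT 0 arrives: push (IRQ1, PC=0), enter IRQ0 at PC=0 (depth now 2)
Event 11 (EXEC): [IRQ0] PC=0: DEC 3 -> ACC=-5
Event 12 (EXEC): [IRQ0] PC=1: DEC 2 -> ACC=-7
Event 13 (EXEC): [IRQ0] PC=2: IRET -> resume IRQ1 at PC=0 (depth now 1)
Event 14 (EXEC): [IRQ1] PC=0: INC 2 -> ACC=-5
Event 15 (EXEC): [IRQ1] PC=1: IRET -> resume MAIN at PC=1 (depth now 0)
Event 16 (INT 1): INT 1 arrives: push (MAIN, PC=1), enter IRQ1 at PC=0 (depth now 1)
Event 17 (INT 1): INT 1 arrives: push (IRQ1, PC=0), enter IRQ1 at PC=0 (depth now 2)
Event 18 (EXEC): [IRQ1] PC=0: INC 2 -> ACC=-3
Event 19 (EXEC): [IRQ1] PC=1: IRET -> resume IRQ1 at PC=0 (depth now 1)
Event 20 (EXEC): [IRQ1] PC=0: INC 2 -> ACC=-1
Event 21 (EXEC): [IRQ1] PC=1: IRET -> resume MAIN at PC=1 (depth now 0)
Event 22 (INT 0): INT 0 arrives: push (MAIN, PC=1), enter IRQ0 at PC=0 (depth now 1)
Event 23 (EXEC): [IRQ0] PC=0: DEC 3 -> ACC=-4
Event 24 (INT 0): INT 0 arrives: push (IRQ0, PC=1), enter IRQ0 at PC=0 (depth now 2)
Event 25 (EXEC): [IRQ0] PC=0: DEC 3 -> ACC=-7
Event 26 (EXEC): [IRQ0] PC=1: DEC 2 -> ACC=-9
Event 27 (EXEC): [IRQ0] PC=2: IRET -> resume IRQ0 at PC=1 (depth now 1)
Event 28 (EXEC): [IRQ0] PC=1: DEC 2 -> ACC=-11
Event 29 (EXEC): [IRQ0] PC=2: IRET -> resume MAIN at PC=1 (depth now 0)
Event 30 (EXEC): [MAIN] PC=1: NOP
Event 31 (EXEC): [MAIN] PC=2: DEC 4 -> ACC=-15
Event 32 (EXEC): [MAIN] PC=3: INC 4 -> ACC=-11
Event 33 (EXEC): [MAIN] PC=4: DEC 2 -> ACC=-13
Event 34 (EXEC): [MAIN] PC=5: HALT

Answer: -13 MAIN 0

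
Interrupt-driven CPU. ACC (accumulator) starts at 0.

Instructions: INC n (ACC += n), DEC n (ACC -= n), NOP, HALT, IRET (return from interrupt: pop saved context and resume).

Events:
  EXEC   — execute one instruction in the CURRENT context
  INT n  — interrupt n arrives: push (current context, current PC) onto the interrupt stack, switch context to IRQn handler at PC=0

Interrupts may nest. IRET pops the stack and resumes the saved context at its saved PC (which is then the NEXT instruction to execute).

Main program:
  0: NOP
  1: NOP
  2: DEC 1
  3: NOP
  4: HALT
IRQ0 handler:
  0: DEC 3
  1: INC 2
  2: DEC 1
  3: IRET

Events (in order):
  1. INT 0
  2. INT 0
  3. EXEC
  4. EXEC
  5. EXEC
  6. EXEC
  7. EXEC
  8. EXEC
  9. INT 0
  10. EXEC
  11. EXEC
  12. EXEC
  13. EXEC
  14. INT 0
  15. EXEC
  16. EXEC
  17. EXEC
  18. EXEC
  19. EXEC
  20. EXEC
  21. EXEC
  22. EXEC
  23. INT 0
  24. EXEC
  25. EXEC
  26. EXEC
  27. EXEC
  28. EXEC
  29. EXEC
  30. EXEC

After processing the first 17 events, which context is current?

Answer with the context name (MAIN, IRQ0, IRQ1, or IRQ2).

Answer: IRQ0

Derivation:
Event 1 (INT 0): INT 0 arrives: push (MAIN, PC=0), enter IRQ0 at PC=0 (depth now 1)
Event 2 (INT 0): INT 0 arrives: push (IRQ0, PC=0), enter IRQ0 at PC=0 (depth now 2)
Event 3 (EXEC): [IRQ0] PC=0: DEC 3 -> ACC=-3
Event 4 (EXEC): [IRQ0] PC=1: INC 2 -> ACC=-1
Event 5 (EXEC): [IRQ0] PC=2: DEC 1 -> ACC=-2
Event 6 (EXEC): [IRQ0] PC=3: IRET -> resume IRQ0 at PC=0 (depth now 1)
Event 7 (EXEC): [IRQ0] PC=0: DEC 3 -> ACC=-5
Event 8 (EXEC): [IRQ0] PC=1: INC 2 -> ACC=-3
Event 9 (INT 0): INT 0 arrives: push (IRQ0, PC=2), enter IRQ0 at PC=0 (depth now 2)
Event 10 (EXEC): [IRQ0] PC=0: DEC 3 -> ACC=-6
Event 11 (EXEC): [IRQ0] PC=1: INC 2 -> ACC=-4
Event 12 (EXEC): [IRQ0] PC=2: DEC 1 -> ACC=-5
Event 13 (EXEC): [IRQ0] PC=3: IRET -> resume IRQ0 at PC=2 (depth now 1)
Event 14 (INT 0): INT 0 arrives: push (IRQ0, PC=2), enter IRQ0 at PC=0 (depth now 2)
Event 15 (EXEC): [IRQ0] PC=0: DEC 3 -> ACC=-8
Event 16 (EXEC): [IRQ0] PC=1: INC 2 -> ACC=-6
Event 17 (EXEC): [IRQ0] PC=2: DEC 1 -> ACC=-7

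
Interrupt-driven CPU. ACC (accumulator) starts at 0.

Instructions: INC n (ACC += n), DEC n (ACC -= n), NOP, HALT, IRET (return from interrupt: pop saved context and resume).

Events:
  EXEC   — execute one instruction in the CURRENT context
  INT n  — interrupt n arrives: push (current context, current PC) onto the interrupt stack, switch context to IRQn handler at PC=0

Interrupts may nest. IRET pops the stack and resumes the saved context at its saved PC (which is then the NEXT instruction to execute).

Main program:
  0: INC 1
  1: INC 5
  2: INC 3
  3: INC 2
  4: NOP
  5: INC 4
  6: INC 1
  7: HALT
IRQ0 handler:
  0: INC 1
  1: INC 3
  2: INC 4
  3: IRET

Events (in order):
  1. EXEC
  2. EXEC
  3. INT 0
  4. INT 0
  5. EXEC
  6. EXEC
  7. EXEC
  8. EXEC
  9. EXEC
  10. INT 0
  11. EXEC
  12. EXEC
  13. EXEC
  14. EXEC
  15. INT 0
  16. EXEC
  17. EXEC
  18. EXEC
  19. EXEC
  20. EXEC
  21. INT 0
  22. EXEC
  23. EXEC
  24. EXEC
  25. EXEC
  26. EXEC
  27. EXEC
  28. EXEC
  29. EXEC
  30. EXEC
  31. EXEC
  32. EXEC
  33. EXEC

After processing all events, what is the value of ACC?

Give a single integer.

Answer: 56

Derivation:
Event 1 (EXEC): [MAIN] PC=0: INC 1 -> ACC=1
Event 2 (EXEC): [MAIN] PC=1: INC 5 -> ACC=6
Event 3 (INT 0): INT 0 arrives: push (MAIN, PC=2), enter IRQ0 at PC=0 (depth now 1)
Event 4 (INT 0): INT 0 arrives: push (IRQ0, PC=0), enter IRQ0 at PC=0 (depth now 2)
Event 5 (EXEC): [IRQ0] PC=0: INC 1 -> ACC=7
Event 6 (EXEC): [IRQ0] PC=1: INC 3 -> ACC=10
Event 7 (EXEC): [IRQ0] PC=2: INC 4 -> ACC=14
Event 8 (EXEC): [IRQ0] PC=3: IRET -> resume IRQ0 at PC=0 (depth now 1)
Event 9 (EXEC): [IRQ0] PC=0: INC 1 -> ACC=15
Event 10 (INT 0): INT 0 arrives: push (IRQ0, PC=1), enter IRQ0 at PC=0 (depth now 2)
Event 11 (EXEC): [IRQ0] PC=0: INC 1 -> ACC=16
Event 12 (EXEC): [IRQ0] PC=1: INC 3 -> ACC=19
Event 13 (EXEC): [IRQ0] PC=2: INC 4 -> ACC=23
Event 14 (EXEC): [IRQ0] PC=3: IRET -> resume IRQ0 at PC=1 (depth now 1)
Event 15 (INT 0): INT 0 arrives: push (IRQ0, PC=1), enter IRQ0 at PC=0 (depth now 2)
Event 16 (EXEC): [IRQ0] PC=0: INC 1 -> ACC=24
Event 17 (EXEC): [IRQ0] PC=1: INC 3 -> ACC=27
Event 18 (EXEC): [IRQ0] PC=2: INC 4 -> ACC=31
Event 19 (EXEC): [IRQ0] PC=3: IRET -> resume IRQ0 at PC=1 (depth now 1)
Event 20 (EXEC): [IRQ0] PC=1: INC 3 -> ACC=34
Event 21 (INT 0): INT 0 arrives: push (IRQ0, PC=2), enter IRQ0 at PC=0 (depth now 2)
Event 22 (EXEC): [IRQ0] PC=0: INC 1 -> ACC=35
Event 23 (EXEC): [IRQ0] PC=1: INC 3 -> ACC=38
Event 24 (EXEC): [IRQ0] PC=2: INC 4 -> ACC=42
Event 25 (EXEC): [IRQ0] PC=3: IRET -> resume IRQ0 at PC=2 (depth now 1)
Event 26 (EXEC): [IRQ0] PC=2: INC 4 -> ACC=46
Event 27 (EXEC): [IRQ0] PC=3: IRET -> resume MAIN at PC=2 (depth now 0)
Event 28 (EXEC): [MAIN] PC=2: INC 3 -> ACC=49
Event 29 (EXEC): [MAIN] PC=3: INC 2 -> ACC=51
Event 30 (EXEC): [MAIN] PC=4: NOP
Event 31 (EXEC): [MAIN] PC=5: INC 4 -> ACC=55
Event 32 (EXEC): [MAIN] PC=6: INC 1 -> ACC=56
Event 33 (EXEC): [MAIN] PC=7: HALT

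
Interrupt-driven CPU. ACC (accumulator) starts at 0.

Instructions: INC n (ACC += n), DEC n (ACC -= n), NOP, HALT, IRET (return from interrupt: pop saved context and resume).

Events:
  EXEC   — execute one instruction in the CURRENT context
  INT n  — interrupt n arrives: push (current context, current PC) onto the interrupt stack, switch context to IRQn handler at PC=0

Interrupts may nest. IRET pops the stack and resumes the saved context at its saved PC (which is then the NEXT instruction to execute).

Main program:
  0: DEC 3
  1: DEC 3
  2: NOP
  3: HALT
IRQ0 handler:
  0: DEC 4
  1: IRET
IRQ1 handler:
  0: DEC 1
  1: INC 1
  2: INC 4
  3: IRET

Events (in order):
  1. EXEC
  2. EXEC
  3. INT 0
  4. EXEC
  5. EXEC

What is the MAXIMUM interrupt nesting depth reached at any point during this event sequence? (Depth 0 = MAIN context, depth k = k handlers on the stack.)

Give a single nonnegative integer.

Event 1 (EXEC): [MAIN] PC=0: DEC 3 -> ACC=-3 [depth=0]
Event 2 (EXEC): [MAIN] PC=1: DEC 3 -> ACC=-6 [depth=0]
Event 3 (INT 0): INT 0 arrives: push (MAIN, PC=2), enter IRQ0 at PC=0 (depth now 1) [depth=1]
Event 4 (EXEC): [IRQ0] PC=0: DEC 4 -> ACC=-10 [depth=1]
Event 5 (EXEC): [IRQ0] PC=1: IRET -> resume MAIN at PC=2 (depth now 0) [depth=0]
Max depth observed: 1

Answer: 1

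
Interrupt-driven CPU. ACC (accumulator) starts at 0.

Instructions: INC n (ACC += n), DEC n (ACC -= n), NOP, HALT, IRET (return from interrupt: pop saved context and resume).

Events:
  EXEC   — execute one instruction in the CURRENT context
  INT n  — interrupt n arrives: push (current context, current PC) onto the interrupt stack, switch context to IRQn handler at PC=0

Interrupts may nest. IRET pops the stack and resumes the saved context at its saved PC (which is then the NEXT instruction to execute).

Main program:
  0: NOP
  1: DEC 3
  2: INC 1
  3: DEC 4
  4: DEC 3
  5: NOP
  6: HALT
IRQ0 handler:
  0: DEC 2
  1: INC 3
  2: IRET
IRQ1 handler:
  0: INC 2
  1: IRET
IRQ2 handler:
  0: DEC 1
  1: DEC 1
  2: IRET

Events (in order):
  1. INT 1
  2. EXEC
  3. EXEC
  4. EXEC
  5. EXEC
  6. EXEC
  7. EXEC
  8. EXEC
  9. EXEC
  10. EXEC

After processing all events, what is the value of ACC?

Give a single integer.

Event 1 (INT 1): INT 1 arrives: push (MAIN, PC=0), enter IRQ1 at PC=0 (depth now 1)
Event 2 (EXEC): [IRQ1] PC=0: INC 2 -> ACC=2
Event 3 (EXEC): [IRQ1] PC=1: IRET -> resume MAIN at PC=0 (depth now 0)
Event 4 (EXEC): [MAIN] PC=0: NOP
Event 5 (EXEC): [MAIN] PC=1: DEC 3 -> ACC=-1
Event 6 (EXEC): [MAIN] PC=2: INC 1 -> ACC=0
Event 7 (EXEC): [MAIN] PC=3: DEC 4 -> ACC=-4
Event 8 (EXEC): [MAIN] PC=4: DEC 3 -> ACC=-7
Event 9 (EXEC): [MAIN] PC=5: NOP
Event 10 (EXEC): [MAIN] PC=6: HALT

Answer: -7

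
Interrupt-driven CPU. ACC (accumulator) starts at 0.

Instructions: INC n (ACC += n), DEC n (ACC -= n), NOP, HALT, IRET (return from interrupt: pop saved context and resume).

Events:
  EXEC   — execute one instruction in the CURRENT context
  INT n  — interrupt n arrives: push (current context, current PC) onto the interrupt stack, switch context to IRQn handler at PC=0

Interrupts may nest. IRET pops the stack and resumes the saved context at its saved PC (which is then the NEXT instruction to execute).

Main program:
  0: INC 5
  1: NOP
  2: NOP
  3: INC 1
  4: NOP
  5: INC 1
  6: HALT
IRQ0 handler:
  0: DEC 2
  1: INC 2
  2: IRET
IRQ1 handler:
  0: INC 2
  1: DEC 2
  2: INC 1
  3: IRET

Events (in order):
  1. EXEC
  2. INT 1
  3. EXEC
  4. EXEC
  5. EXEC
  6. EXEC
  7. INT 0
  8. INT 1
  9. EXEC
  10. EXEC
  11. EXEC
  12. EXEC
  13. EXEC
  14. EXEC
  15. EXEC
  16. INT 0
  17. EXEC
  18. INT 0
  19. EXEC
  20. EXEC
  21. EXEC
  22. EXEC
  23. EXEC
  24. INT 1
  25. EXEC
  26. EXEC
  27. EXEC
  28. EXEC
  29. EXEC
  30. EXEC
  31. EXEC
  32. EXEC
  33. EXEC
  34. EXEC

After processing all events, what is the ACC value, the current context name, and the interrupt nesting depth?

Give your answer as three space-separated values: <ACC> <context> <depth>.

Answer: 10 MAIN 0

Derivation:
Event 1 (EXEC): [MAIN] PC=0: INC 5 -> ACC=5
Event 2 (INT 1): INT 1 arrives: push (MAIN, PC=1), enter IRQ1 at PC=0 (depth now 1)
Event 3 (EXEC): [IRQ1] PC=0: INC 2 -> ACC=7
Event 4 (EXEC): [IRQ1] PC=1: DEC 2 -> ACC=5
Event 5 (EXEC): [IRQ1] PC=2: INC 1 -> ACC=6
Event 6 (EXEC): [IRQ1] PC=3: IRET -> resume MAIN at PC=1 (depth now 0)
Event 7 (INT 0): INT 0 arrives: push (MAIN, PC=1), enter IRQ0 at PC=0 (depth now 1)
Event 8 (INT 1): INT 1 arrives: push (IRQ0, PC=0), enter IRQ1 at PC=0 (depth now 2)
Event 9 (EXEC): [IRQ1] PC=0: INC 2 -> ACC=8
Event 10 (EXEC): [IRQ1] PC=1: DEC 2 -> ACC=6
Event 11 (EXEC): [IRQ1] PC=2: INC 1 -> ACC=7
Event 12 (EXEC): [IRQ1] PC=3: IRET -> resume IRQ0 at PC=0 (depth now 1)
Event 13 (EXEC): [IRQ0] PC=0: DEC 2 -> ACC=5
Event 14 (EXEC): [IRQ0] PC=1: INC 2 -> ACC=7
Event 15 (EXEC): [IRQ0] PC=2: IRET -> resume MAIN at PC=1 (depth now 0)
Event 16 (INT 0): INT 0 arrives: push (MAIN, PC=1), enter IRQ0 at PC=0 (depth now 1)
Event 17 (EXEC): [IRQ0] PC=0: DEC 2 -> ACC=5
Event 18 (INT 0): INT 0 arrives: push (IRQ0, PC=1), enter IRQ0 at PC=0 (depth now 2)
Event 19 (EXEC): [IRQ0] PC=0: DEC 2 -> ACC=3
Event 20 (EXEC): [IRQ0] PC=1: INC 2 -> ACC=5
Event 21 (EXEC): [IRQ0] PC=2: IRET -> resume IRQ0 at PC=1 (depth now 1)
Event 22 (EXEC): [IRQ0] PC=1: INC 2 -> ACC=7
Event 23 (EXEC): [IRQ0] PC=2: IRET -> resume MAIN at PC=1 (depth now 0)
Event 24 (INT 1): INT 1 arrives: push (MAIN, PC=1), enter IRQ1 at PC=0 (depth now 1)
Event 25 (EXEC): [IRQ1] PC=0: INC 2 -> ACC=9
Event 26 (EXEC): [IRQ1] PC=1: DEC 2 -> ACC=7
Event 27 (EXEC): [IRQ1] PC=2: INC 1 -> ACC=8
Event 28 (EXEC): [IRQ1] PC=3: IRET -> resume MAIN at PC=1 (depth now 0)
Event 29 (EXEC): [MAIN] PC=1: NOP
Event 30 (EXEC): [MAIN] PC=2: NOP
Event 31 (EXEC): [MAIN] PC=3: INC 1 -> ACC=9
Event 32 (EXEC): [MAIN] PC=4: NOP
Event 33 (EXEC): [MAIN] PC=5: INC 1 -> ACC=10
Event 34 (EXEC): [MAIN] PC=6: HALT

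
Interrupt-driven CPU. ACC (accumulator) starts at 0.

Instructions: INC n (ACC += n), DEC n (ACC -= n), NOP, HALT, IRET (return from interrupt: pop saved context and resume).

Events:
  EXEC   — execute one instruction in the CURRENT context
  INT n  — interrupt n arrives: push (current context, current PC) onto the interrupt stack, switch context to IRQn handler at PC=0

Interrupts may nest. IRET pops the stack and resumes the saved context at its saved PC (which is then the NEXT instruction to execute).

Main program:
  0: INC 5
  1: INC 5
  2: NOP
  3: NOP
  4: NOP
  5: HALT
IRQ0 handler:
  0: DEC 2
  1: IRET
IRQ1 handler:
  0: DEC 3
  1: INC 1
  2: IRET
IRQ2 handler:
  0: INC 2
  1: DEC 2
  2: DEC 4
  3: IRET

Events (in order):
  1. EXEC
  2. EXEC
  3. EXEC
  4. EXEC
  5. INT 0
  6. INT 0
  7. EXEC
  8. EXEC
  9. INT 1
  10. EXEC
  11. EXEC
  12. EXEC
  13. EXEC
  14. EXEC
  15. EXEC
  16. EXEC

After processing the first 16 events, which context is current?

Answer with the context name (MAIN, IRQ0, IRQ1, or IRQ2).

Event 1 (EXEC): [MAIN] PC=0: INC 5 -> ACC=5
Event 2 (EXEC): [MAIN] PC=1: INC 5 -> ACC=10
Event 3 (EXEC): [MAIN] PC=2: NOP
Event 4 (EXEC): [MAIN] PC=3: NOP
Event 5 (INT 0): INT 0 arrives: push (MAIN, PC=4), enter IRQ0 at PC=0 (depth now 1)
Event 6 (INT 0): INT 0 arrives: push (IRQ0, PC=0), enter IRQ0 at PC=0 (depth now 2)
Event 7 (EXEC): [IRQ0] PC=0: DEC 2 -> ACC=8
Event 8 (EXEC): [IRQ0] PC=1: IRET -> resume IRQ0 at PC=0 (depth now 1)
Event 9 (INT 1): INT 1 arrives: push (IRQ0, PC=0), enter IRQ1 at PC=0 (depth now 2)
Event 10 (EXEC): [IRQ1] PC=0: DEC 3 -> ACC=5
Event 11 (EXEC): [IRQ1] PC=1: INC 1 -> ACC=6
Event 12 (EXEC): [IRQ1] PC=2: IRET -> resume IRQ0 at PC=0 (depth now 1)
Event 13 (EXEC): [IRQ0] PC=0: DEC 2 -> ACC=4
Event 14 (EXEC): [IRQ0] PC=1: IRET -> resume MAIN at PC=4 (depth now 0)
Event 15 (EXEC): [MAIN] PC=4: NOP
Event 16 (EXEC): [MAIN] PC=5: HALT

Answer: MAIN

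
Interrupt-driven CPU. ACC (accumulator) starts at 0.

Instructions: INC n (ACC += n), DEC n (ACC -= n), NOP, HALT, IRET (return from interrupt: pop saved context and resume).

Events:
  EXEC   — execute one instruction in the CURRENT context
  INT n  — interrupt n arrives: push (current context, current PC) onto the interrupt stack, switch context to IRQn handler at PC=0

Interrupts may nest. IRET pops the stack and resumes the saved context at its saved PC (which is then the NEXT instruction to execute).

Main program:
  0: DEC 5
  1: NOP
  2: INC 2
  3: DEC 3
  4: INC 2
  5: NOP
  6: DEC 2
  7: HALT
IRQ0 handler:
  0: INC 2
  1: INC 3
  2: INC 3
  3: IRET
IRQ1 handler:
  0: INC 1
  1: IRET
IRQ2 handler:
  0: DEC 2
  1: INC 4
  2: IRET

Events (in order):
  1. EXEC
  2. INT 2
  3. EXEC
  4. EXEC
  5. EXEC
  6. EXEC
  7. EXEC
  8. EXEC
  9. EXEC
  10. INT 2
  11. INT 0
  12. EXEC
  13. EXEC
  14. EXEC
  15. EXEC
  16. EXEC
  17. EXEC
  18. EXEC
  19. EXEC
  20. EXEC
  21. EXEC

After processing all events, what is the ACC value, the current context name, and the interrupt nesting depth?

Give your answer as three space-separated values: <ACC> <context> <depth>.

Event 1 (EXEC): [MAIN] PC=0: DEC 5 -> ACC=-5
Event 2 (INT 2): INT 2 arrives: push (MAIN, PC=1), enter IRQ2 at PC=0 (depth now 1)
Event 3 (EXEC): [IRQ2] PC=0: DEC 2 -> ACC=-7
Event 4 (EXEC): [IRQ2] PC=1: INC 4 -> ACC=-3
Event 5 (EXEC): [IRQ2] PC=2: IRET -> resume MAIN at PC=1 (depth now 0)
Event 6 (EXEC): [MAIN] PC=1: NOP
Event 7 (EXEC): [MAIN] PC=2: INC 2 -> ACC=-1
Event 8 (EXEC): [MAIN] PC=3: DEC 3 -> ACC=-4
Event 9 (EXEC): [MAIN] PC=4: INC 2 -> ACC=-2
Event 10 (INT 2): INT 2 arrives: push (MAIN, PC=5), enter IRQ2 at PC=0 (depth now 1)
Event 11 (INT 0): INT 0 arrives: push (IRQ2, PC=0), enter IRQ0 at PC=0 (depth now 2)
Event 12 (EXEC): [IRQ0] PC=0: INC 2 -> ACC=0
Event 13 (EXEC): [IRQ0] PC=1: INC 3 -> ACC=3
Event 14 (EXEC): [IRQ0] PC=2: INC 3 -> ACC=6
Event 15 (EXEC): [IRQ0] PC=3: IRET -> resume IRQ2 at PC=0 (depth now 1)
Event 16 (EXEC): [IRQ2] PC=0: DEC 2 -> ACC=4
Event 17 (EXEC): [IRQ2] PC=1: INC 4 -> ACC=8
Event 18 (EXEC): [IRQ2] PC=2: IRET -> resume MAIN at PC=5 (depth now 0)
Event 19 (EXEC): [MAIN] PC=5: NOP
Event 20 (EXEC): [MAIN] PC=6: DEC 2 -> ACC=6
Event 21 (EXEC): [MAIN] PC=7: HALT

Answer: 6 MAIN 0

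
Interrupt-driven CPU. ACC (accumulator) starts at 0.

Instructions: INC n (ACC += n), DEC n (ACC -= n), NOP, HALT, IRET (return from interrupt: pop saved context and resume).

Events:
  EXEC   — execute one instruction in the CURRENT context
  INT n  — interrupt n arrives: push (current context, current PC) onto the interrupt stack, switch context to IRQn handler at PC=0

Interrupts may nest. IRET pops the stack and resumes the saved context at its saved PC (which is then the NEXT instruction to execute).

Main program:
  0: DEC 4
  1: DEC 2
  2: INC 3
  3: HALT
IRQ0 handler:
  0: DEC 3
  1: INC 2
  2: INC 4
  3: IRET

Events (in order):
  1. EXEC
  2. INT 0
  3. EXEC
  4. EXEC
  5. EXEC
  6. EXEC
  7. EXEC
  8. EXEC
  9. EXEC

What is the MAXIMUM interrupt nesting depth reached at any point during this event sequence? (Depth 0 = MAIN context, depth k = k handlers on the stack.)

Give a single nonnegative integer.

Answer: 1

Derivation:
Event 1 (EXEC): [MAIN] PC=0: DEC 4 -> ACC=-4 [depth=0]
Event 2 (INT 0): INT 0 arrives: push (MAIN, PC=1), enter IRQ0 at PC=0 (depth now 1) [depth=1]
Event 3 (EXEC): [IRQ0] PC=0: DEC 3 -> ACC=-7 [depth=1]
Event 4 (EXEC): [IRQ0] PC=1: INC 2 -> ACC=-5 [depth=1]
Event 5 (EXEC): [IRQ0] PC=2: INC 4 -> ACC=-1 [depth=1]
Event 6 (EXEC): [IRQ0] PC=3: IRET -> resume MAIN at PC=1 (depth now 0) [depth=0]
Event 7 (EXEC): [MAIN] PC=1: DEC 2 -> ACC=-3 [depth=0]
Event 8 (EXEC): [MAIN] PC=2: INC 3 -> ACC=0 [depth=0]
Event 9 (EXEC): [MAIN] PC=3: HALT [depth=0]
Max depth observed: 1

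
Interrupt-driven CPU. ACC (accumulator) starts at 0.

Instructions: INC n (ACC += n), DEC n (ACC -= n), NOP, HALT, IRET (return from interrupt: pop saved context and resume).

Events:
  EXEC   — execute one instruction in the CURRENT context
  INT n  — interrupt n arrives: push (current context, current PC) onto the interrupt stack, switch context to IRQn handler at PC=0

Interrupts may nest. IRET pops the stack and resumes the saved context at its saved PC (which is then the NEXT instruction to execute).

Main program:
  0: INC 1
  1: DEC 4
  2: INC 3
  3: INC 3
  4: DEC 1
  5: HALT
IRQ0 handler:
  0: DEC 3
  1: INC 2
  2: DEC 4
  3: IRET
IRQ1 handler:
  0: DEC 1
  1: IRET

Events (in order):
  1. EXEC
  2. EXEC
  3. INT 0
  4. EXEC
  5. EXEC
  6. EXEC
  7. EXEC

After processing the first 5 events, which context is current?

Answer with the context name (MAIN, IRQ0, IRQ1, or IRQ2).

Event 1 (EXEC): [MAIN] PC=0: INC 1 -> ACC=1
Event 2 (EXEC): [MAIN] PC=1: DEC 4 -> ACC=-3
Event 3 (INT 0): INT 0 arrives: push (MAIN, PC=2), enter IRQ0 at PC=0 (depth now 1)
Event 4 (EXEC): [IRQ0] PC=0: DEC 3 -> ACC=-6
Event 5 (EXEC): [IRQ0] PC=1: INC 2 -> ACC=-4

Answer: IRQ0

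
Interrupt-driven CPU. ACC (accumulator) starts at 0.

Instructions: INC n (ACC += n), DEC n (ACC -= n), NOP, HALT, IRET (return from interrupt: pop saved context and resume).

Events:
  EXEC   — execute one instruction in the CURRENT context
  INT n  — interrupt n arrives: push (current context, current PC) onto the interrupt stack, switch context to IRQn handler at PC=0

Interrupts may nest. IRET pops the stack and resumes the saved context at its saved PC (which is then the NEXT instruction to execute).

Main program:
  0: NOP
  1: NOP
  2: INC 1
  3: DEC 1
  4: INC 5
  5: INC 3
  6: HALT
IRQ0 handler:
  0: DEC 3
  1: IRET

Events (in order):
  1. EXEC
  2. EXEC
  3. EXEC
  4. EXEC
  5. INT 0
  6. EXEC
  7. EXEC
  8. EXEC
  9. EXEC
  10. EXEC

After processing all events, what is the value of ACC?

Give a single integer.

Answer: 5

Derivation:
Event 1 (EXEC): [MAIN] PC=0: NOP
Event 2 (EXEC): [MAIN] PC=1: NOP
Event 3 (EXEC): [MAIN] PC=2: INC 1 -> ACC=1
Event 4 (EXEC): [MAIN] PC=3: DEC 1 -> ACC=0
Event 5 (INT 0): INT 0 arrives: push (MAIN, PC=4), enter IRQ0 at PC=0 (depth now 1)
Event 6 (EXEC): [IRQ0] PC=0: DEC 3 -> ACC=-3
Event 7 (EXEC): [IRQ0] PC=1: IRET -> resume MAIN at PC=4 (depth now 0)
Event 8 (EXEC): [MAIN] PC=4: INC 5 -> ACC=2
Event 9 (EXEC): [MAIN] PC=5: INC 3 -> ACC=5
Event 10 (EXEC): [MAIN] PC=6: HALT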